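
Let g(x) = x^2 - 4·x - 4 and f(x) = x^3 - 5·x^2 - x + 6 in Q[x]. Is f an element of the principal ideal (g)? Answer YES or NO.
NO

In Q[x] the ideal (g) consists of all multiples of g, so f ∈ (g) iff g | f, i.e. iff the remainder of f on division by g is 0. Divide f by g (g is monic, so eliminate the leading term of the running remainder at each step):
  leading term x^3: subtract (x)·g(x) = x^3 - 4·x^2 - 4·x, leaving -x^2 + 3·x + 6
  leading term -x^2: subtract (-1)·g(x) = -x^2 + 4·x + 4, leaving 2 - x
The remainder r(x) = 2 - x ≠ 0 (and deg r < deg g), so g ∤ f, i.e. f ∉ (g).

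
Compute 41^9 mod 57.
Use repeated squaring. Binary(9) = 1001. Walk through the bits of the exponent 9 left-to-right: at each bit after the leading one, square the running value, then multiply by 41 if the bit is 1 (always reducing mod 57):
  bit 1 = 1 (leading): start with 41.
  bit 2 = 0: square 41^2 = 1681 ≡ 28 (mod 57).
  bit 3 = 0: square 28^2 = 784 ≡ 43 (mod 57).
  bit 4 = 1: square 43^2 = 1849 ≡ 25; bit is 1, so multiply 25·41 = 1025 ≡ 56 (mod 57).
Final value: 41^9 ≡ 56 (mod 57).

Final answer: 56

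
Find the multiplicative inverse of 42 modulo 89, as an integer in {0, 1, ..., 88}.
Apply the extended Euclidean algorithm to (89, 42), tracking rows (r, s, t) with s·89 + t·42 = r. Each division r_prev = q·r_cur + r_new produces the new row as (previous row) − q·(current row):
  row A: (89, 1, 0)   [1·89 + 0·42 = 89]
  row B: (42, 0, 1)   [0·89 + 1·42 = 42]
  89 = 2·42 + 5   → row C = row A − 2·row B = (5, 1, −2)   [check: 1·89 − 2·42 = 5]
  42 = 8·5 + 2   → row D = row B − 8·row C = (2, −8, 17)   [check: −8·89 + 17·42 = 2]
  5 = 2·2 + 1   → row E = row C − 2·row D = (1, 17, −36)   [check: 17·89 − 36·42 = 1]
  2 = 2·1 + 0   → remainder 0, stop. gcd = 1 (last nonzero row E).
The gcd is 1, so 42 is invertible mod 89. The last nonzero row gives 17·89 − 36·42 = 1, so t = −36. So 42^(−1) ≡ −36 ≡ 53 (mod 89). Verify: 42 · 53 = 2226 ≡ 1 (mod 89). ✓

Final answer: 42^(−1) ≡ 53 (mod 89)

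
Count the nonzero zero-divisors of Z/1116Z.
Z/1116Z has 755 nonzero zero-divisors

In Z/1116Z each nonzero element is either a unit (gcd with 1116 is 1) or a zero-divisor (gcd > 1). The number of units is φ(1116): factorise 1116 = 2^2 · 3^2 · 31, so φ(1116) = (2^2 − 2^1) · (3^2 − 3^1) · (31 − 1) = 2 · 6 · 30 = 360. The nonzero elements number 1116 − 1 = 1115. Hence the nonzero zero-divisors number 1115 − 360 = 755.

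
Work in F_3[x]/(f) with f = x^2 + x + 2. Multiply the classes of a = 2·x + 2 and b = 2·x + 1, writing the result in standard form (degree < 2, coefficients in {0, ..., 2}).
Multiply as integer polynomials: a · b = 4·x^2 + 6·x + 2. Reducing coefficients mod 3: a · b ≡ x^2 + 2. Now divide by f(x) = x^2 + x + 2 in F_3[x], eliminating the leading term at each step:
  leading term x^2: subtract (1)·f(x) = x^2 + x + 2, leaving 2·x (coefficients mod 3)
The degree is now < 2, so this is the remainder. Hence a · b ≡ 2·x in F_3[x]/(f).

Final answer: a · b ≡ 2·x (mod f(x))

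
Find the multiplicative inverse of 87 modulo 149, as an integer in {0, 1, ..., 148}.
87^(−1) ≡ 12 (mod 149)

Apply the extended Euclidean algorithm to (149, 87), tracking rows (r, s, t) with s·149 + t·87 = r. Each division r_prev = q·r_cur + r_new produces the new row as (previous row) − q·(current row):
  row A: (149, 1, 0)   [1·149 + 0·87 = 149]
  row B: (87, 0, 1)   [0·149 + 1·87 = 87]
  149 = 1·87 + 62   → row C = row A − 1·row B = (62, 1, −1)   [check: 1·149 − 1·87 = 62]
  87 = 1·62 + 25   → row D = row B − 1·row C = (25, −1, 2)   [check: −1·149 + 2·87 = 25]
  62 = 2·25 + 12   → row E = row C − 2·row D = (12, 3, −5)   [check: 3·149 − 5·87 = 12]
  25 = 2·12 + 1   → row F = row D − 2·row E = (1, −7, 12)   [check: −7·149 + 12·87 = 1]
  12 = 12·1 + 0   → remainder 0, stop. gcd = 1 (last nonzero row F).
The gcd is 1, so 87 is invertible mod 149. The last nonzero row gives −7·149 + 12·87 = 1, so t = 12. So 87^(−1) ≡ 12 (mod 149). Verify: 87 · 12 = 1044 ≡ 1 (mod 149). ✓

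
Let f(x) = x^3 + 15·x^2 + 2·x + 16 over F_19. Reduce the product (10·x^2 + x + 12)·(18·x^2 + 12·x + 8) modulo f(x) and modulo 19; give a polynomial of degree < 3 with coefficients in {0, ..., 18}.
a · b ≡ 17·x^2 + 2·x + 10 (mod f(x))

Multiply as integer polynomials: a · b = 180·x^4 + 138·x^3 + 308·x^2 + 152·x + 96. Reducing coefficients mod 19: a · b ≡ 9·x^4 + 5·x^3 + 4·x^2 + 1. Now divide by f(x) = x^3 + 15·x^2 + 2·x + 16 in F_19[x], eliminating the leading term at each step:
  leading term 9·x^4: subtract (9·x)·f(x) = 9·x^4 + 2·x^3 + 18·x^2 + 11·x, leaving 3·x^3 + 5·x^2 + 8·x + 1 (coefficients mod 19)
  leading term 3·x^3: subtract (3)·f(x) = 3·x^3 + 7·x^2 + 6·x + 10, leaving 17·x^2 + 2·x + 10 (coefficients mod 19)
The degree is now < 3, so this is the remainder. Hence a · b ≡ 17·x^2 + 2·x + 10 in F_19[x]/(f).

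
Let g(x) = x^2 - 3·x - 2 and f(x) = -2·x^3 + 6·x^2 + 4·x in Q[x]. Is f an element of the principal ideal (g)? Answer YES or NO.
In Q[x] the ideal (g) consists of all multiples of g, so f ∈ (g) iff g | f, i.e. iff the remainder of f on division by g is 0. Divide f by g (g is monic, so eliminate the leading term of the running remainder at each step):
  leading term -2·x^3: subtract (-2·x)·g(x) = -2·x^3 + 6·x^2 + 4·x, leaving 0
The remainder is 0, so f(x) = g(x) · h(x) with h(x) = -2·x. Hence g | f, i.e. f ∈ (g).

Final answer: YES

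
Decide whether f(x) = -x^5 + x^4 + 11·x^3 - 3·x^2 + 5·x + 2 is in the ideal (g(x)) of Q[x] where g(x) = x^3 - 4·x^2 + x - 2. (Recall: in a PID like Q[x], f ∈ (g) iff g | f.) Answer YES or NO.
NO

In Q[x] the ideal (g) consists of all multiples of g, so f ∈ (g) iff g | f, i.e. iff the remainder of f on division by g is 0. Divide f by g (g is monic, so eliminate the leading term of the running remainder at each step):
  leading term -x^5: subtract (-x^2)·g(x) = -x^5 + 4·x^4 - x^3 + 2·x^2, leaving -3·x^4 + 12·x^3 - 5·x^2 + 5·x + 2
  leading term -3·x^4: subtract (-3·x)·g(x) = -3·x^4 + 12·x^3 - 3·x^2 + 6·x, leaving -2·x^2 - x + 2
The remainder r(x) = -2·x^2 - x + 2 ≠ 0 (and deg r < deg g), so g ∤ f, i.e. f ∉ (g).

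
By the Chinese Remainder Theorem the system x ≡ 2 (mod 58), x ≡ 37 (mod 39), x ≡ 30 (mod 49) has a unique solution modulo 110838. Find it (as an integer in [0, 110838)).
x ≡ 43444 (mod 110838); the representative in [0, 110838) is 43444

The moduli 58, 39, 49 are pairwise coprime, so by the CRT there is a unique solution mod 58·39·49 = 110838.
Solve by successive substitution. Start with x ≡ 2 (mod 58).
  Combine with x ≡ 37 (mod 39): write x = 2 + 58·t and require 2 + 58·t ≡ 37 (mod 39), i.e. 58·t ≡ 37 − 2 ≡ 35 (mod 39). Since 58^(−1) ≡ 37 (mod 39) (58 ≡ 19 (mod 39)), t ≡ 37·35 ≡ 8 (mod 39). So x ≡ 2 + 58·8 = 466 (mod 2262).
  Combine with x ≡ 30 (mod 49): write x = 466 + 2262·t and require 466 + 2262·t ≡ 30 (mod 49), i.e. 2262·t ≡ 30 − 466 ≡ 5 (mod 49). Since 2262^(−1) ≡ 43 (mod 49) (2262 ≡ 8 (mod 49)), t ≡ 43·5 ≡ 19 (mod 49). So x ≡ 466 + 2262·19 = 43444 (mod 110838).
Unique solution in [0, 110838): x = 43444.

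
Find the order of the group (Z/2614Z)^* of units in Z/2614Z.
|(Z/2614Z)^*| = 1306

(Z/2614Z)^* consists of the classes a with gcd(a, 2614) = 1, so its order is φ(2614). φ is multiplicative, with φ(p^e) = p^e − p^(e−1). Factorise 2614 = 2 · 1307. Then
  φ(2614) = (2 − 1) · (1307 − 1) = 1 · 1306 = 1306.
Thus |(Z/2614Z)^*| = 1306.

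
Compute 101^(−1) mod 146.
Apply the extended Euclidean algorithm to (146, 101), tracking rows (r, s, t) with s·146 + t·101 = r. Each division r_prev = q·r_cur + r_new produces the new row as (previous row) − q·(current row):
  row A: (146, 1, 0)   [1·146 + 0·101 = 146]
  row B: (101, 0, 1)   [0·146 + 1·101 = 101]
  146 = 1·101 + 45   → row C = row A − 1·row B = (45, 1, −1)   [check: 1·146 − 1·101 = 45]
  101 = 2·45 + 11   → row D = row B − 2·row C = (11, −2, 3)   [check: −2·146 + 3·101 = 11]
  45 = 4·11 + 1   → row E = row C − 4·row D = (1, 9, −13)   [check: 9·146 − 13·101 = 1]
  11 = 11·1 + 0   → remainder 0, stop. gcd = 1 (last nonzero row E).
The gcd is 1, so 101 is invertible mod 146. The last nonzero row gives 9·146 − 13·101 = 1, so t = −13. So 101^(−1) ≡ −13 ≡ 133 (mod 146). Verify: 101 · 133 = 13433 ≡ 1 (mod 146). ✓

Final answer: 101^(−1) ≡ 133 (mod 146)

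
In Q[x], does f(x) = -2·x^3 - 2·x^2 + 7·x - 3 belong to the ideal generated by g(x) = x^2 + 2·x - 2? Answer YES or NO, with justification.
In Q[x] the ideal (g) consists of all multiples of g, so f ∈ (g) iff g | f, i.e. iff the remainder of f on division by g is 0. Divide f by g (g is monic, so eliminate the leading term of the running remainder at each step):
  leading term -2·x^3: subtract (-2·x)·g(x) = -2·x^3 - 4·x^2 + 4·x, leaving 2·x^2 + 3·x - 3
  leading term 2·x^2: subtract (2)·g(x) = 2·x^2 + 4·x - 4, leaving 1 - x
The remainder r(x) = 1 - x ≠ 0 (and deg r < deg g), so g ∤ f, i.e. f ∉ (g).

Final answer: NO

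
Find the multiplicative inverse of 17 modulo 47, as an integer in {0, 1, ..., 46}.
Apply the extended Euclidean algorithm to (47, 17), tracking rows (r, s, t) with s·47 + t·17 = r. Each division r_prev = q·r_cur + r_new produces the new row as (previous row) − q·(current row):
  row A: (47, 1, 0)   [1·47 + 0·17 = 47]
  row B: (17, 0, 1)   [0·47 + 1·17 = 17]
  47 = 2·17 + 13   → row C = row A − 2·row B = (13, 1, −2)   [check: 1·47 − 2·17 = 13]
  17 = 1·13 + 4   → row D = row B − 1·row C = (4, −1, 3)   [check: −1·47 + 3·17 = 4]
  13 = 3·4 + 1   → row E = row C − 3·row D = (1, 4, −11)   [check: 4·47 − 11·17 = 1]
  4 = 4·1 + 0   → remainder 0, stop. gcd = 1 (last nonzero row E).
The gcd is 1, so 17 is invertible mod 47. The last nonzero row gives 4·47 − 11·17 = 1, so t = −11. So 17^(−1) ≡ −11 ≡ 36 (mod 47). Verify: 17 · 36 = 612 ≡ 1 (mod 47). ✓

Final answer: 17^(−1) ≡ 36 (mod 47)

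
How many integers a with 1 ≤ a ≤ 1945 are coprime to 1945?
The number of a ∈ {1, ..., 1945} with gcd(a, 1945) = 1 is by definition Euler's totient φ(1945). φ is multiplicative, with φ(p^e) = p^e − p^(e−1). Factorise 1945 = 5 · 389. Then
  φ(1945) = (5 − 1) · (389 − 1) = 4 · 388 = 1552.
So there are 1552 such integers.

Final answer: 1552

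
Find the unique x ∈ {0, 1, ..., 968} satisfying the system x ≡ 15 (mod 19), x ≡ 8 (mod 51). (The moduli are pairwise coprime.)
The moduli 19, 51 are pairwise coprime, so by the CRT there is a unique solution mod 19·51 = 969.
Solve by successive substitution. Start with x ≡ 15 (mod 19).
  Combine with x ≡ 8 (mod 51): write x = 15 + 19·t and require 15 + 19·t ≡ 8 (mod 51), i.e. 19·t ≡ 8 − 15 ≡ 44 (mod 51). Since 19^(−1) ≡ 43 (mod 51), t ≡ 43·44 ≡ 5 (mod 51). So x ≡ 15 + 19·5 = 110 (mod 969).
Unique solution in [0, 969): x = 110.

Final answer: x ≡ 110 (mod 969); the representative in [0, 969) is 110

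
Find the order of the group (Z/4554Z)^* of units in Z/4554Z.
|(Z/4554Z)^*| = 1320

(Z/4554Z)^* consists of the classes a with gcd(a, 4554) = 1, so its order is φ(4554). φ is multiplicative, with φ(p^e) = p^e − p^(e−1). Factorise 4554 = 2 · 3^2 · 11 · 23. Then
  φ(4554) = (2 − 1) · (3^2 − 3^1) · (11 − 1) · (23 − 1) = 1 · 6 · 10 · 22 = 1320.
Thus |(Z/4554Z)^*| = 1320.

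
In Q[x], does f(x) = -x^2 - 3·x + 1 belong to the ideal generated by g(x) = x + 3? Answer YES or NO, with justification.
In Q[x] the ideal (g) consists of all multiples of g, so f ∈ (g) iff g | f, i.e. iff the remainder of f on division by g is 0. Divide f by g (g is monic, so eliminate the leading term of the running remainder at each step):
  leading term -x^2: subtract (-x)·g(x) = -x^2 - 3·x, leaving 1
The remainder r(x) = 1 ≠ 0 (and deg r < deg g), so g ∤ f, i.e. f ∉ (g).

Final answer: NO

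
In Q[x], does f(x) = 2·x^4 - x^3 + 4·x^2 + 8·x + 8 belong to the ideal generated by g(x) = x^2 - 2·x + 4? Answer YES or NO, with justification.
YES

In Q[x] the ideal (g) consists of all multiples of g, so f ∈ (g) iff g | f, i.e. iff the remainder of f on division by g is 0. Divide f by g (g is monic, so eliminate the leading term of the running remainder at each step):
  leading term 2·x^4: subtract (2·x^2)·g(x) = 2·x^4 - 4·x^3 + 8·x^2, leaving 3·x^3 - 4·x^2 + 8·x + 8
  leading term 3·x^3: subtract (3·x)·g(x) = 3·x^3 - 6·x^2 + 12·x, leaving 2·x^2 - 4·x + 8
  leading term 2·x^2: subtract (2)·g(x) = 2·x^2 - 4·x + 8, leaving 0
The remainder is 0, so f(x) = g(x) · h(x) with h(x) = 2·x^2 + 3·x + 2. Hence g | f, i.e. f ∈ (g).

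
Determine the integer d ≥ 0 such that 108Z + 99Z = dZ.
(108, 99) = (9); d = 9

In the PID Z, (a, b) is generated by gcd(a, b). Compute gcd(108, 99) with the extended Euclidean algorithm, tracking rows (r, s, t) with s·108 + t·99 = r:
  row A: (108, 1, 0)   [1·108 + 0·99 = 108]
  row B: (99, 0, 1)   [0·108 + 1·99 = 99]
  108 = 1·99 + 9   → row C = row A − 1·row B = (9, 1, −1)   [check: 1·108 − 1·99 = 9]
  99 = 11·9 + 0   → remainder 0, stop. gcd = 9 (last nonzero row C).
So gcd(108, 99) = 9, with Bézout identity 1·108 − 1·99 = 9. Containment (⊇): the Bézout identity exhibits 9 as an element of (108, 99), giving (9) ⊆ (108, 99). Containment (⊆): since 9 | 108 and 9 | 99 (108 = 9·12, 99 = 9·11), every Z-linear combination of 108 and 99 is divisible by 9, so (108, 99) ⊆ (9). Therefore (108, 99) = (9), d = 9.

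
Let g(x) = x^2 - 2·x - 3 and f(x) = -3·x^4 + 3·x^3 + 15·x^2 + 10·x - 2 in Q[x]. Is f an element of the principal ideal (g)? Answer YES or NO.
In Q[x] the ideal (g) consists of all multiples of g, so f ∈ (g) iff g | f, i.e. iff the remainder of f on division by g is 0. Divide f by g (g is monic, so eliminate the leading term of the running remainder at each step):
  leading term -3·x^4: subtract (-3·x^2)·g(x) = -3·x^4 + 6·x^3 + 9·x^2, leaving -3·x^3 + 6·x^2 + 10·x - 2
  leading term -3·x^3: subtract (-3·x)·g(x) = -3·x^3 + 6·x^2 + 9·x, leaving x - 2
The remainder r(x) = x - 2 ≠ 0 (and deg r < deg g), so g ∤ f, i.e. f ∉ (g).

Final answer: NO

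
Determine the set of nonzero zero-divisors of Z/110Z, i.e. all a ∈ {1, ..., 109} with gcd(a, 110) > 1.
An element a ∈ Z/110Z (with a ≠ 0) is a zero-divisor iff gcd(a, 110) > 1 (because a is a unit precisely when gcd(a, n) = 1, and in Z/nZ every nonzero, non-unit element is a zero-divisor). Scan a = 1, ..., 109 and keep those with gcd(a, 110) > 1:
  gcd(2, 110) = 2, gcd(4, 110) = 2, gcd(5, 110) = 5, gcd(6, 110) = 2, gcd(8, 110) = 2, gcd(10, 110) = 10, gcd(11, 110) = 11, gcd(12, 110) = 2, gcd(14, 110) = 2, gcd(15, 110) = 5, gcd(16, 110) = 2, gcd(18, 110) = 2, gcd(20, 110) = 10, gcd(22, 110) = 22, gcd(24, 110) = 2, gcd(25, 110) = 5, gcd(26, 110) = 2, gcd(28, 110) = 2, gcd(30, 110) = 10, gcd(32, 110) = 2, gcd(33, 110) = 11, gcd(34, 110) = 2, gcd(35, 110) = 5, gcd(36, 110) = 2, gcd(38, 110) = 2, gcd(40, 110) = 10, gcd(42, 110) = 2, gcd(44, 110) = 22, gcd(45, 110) = 5, gcd(46, 110) = 2, gcd(48, 110) = 2, gcd(50, 110) = 10, gcd(52, 110) = 2, gcd(54, 110) = 2, gcd(55, 110) = 55, gcd(56, 110) = 2, gcd(58, 110) = 2, gcd(60, 110) = 10, gcd(62, 110) = 2, gcd(64, 110) = 2, gcd(65, 110) = 5, gcd(66, 110) = 22, gcd(68, 110) = 2, gcd(70, 110) = 10, gcd(72, 110) = 2, gcd(74, 110) = 2, gcd(75, 110) = 5, gcd(76, 110) = 2, gcd(77, 110) = 11, gcd(78, 110) = 2, gcd(80, 110) = 10, gcd(82, 110) = 2, gcd(84, 110) = 2, gcd(85, 110) = 5, gcd(86, 110) = 2, gcd(88, 110) = 22, gcd(90, 110) = 10, gcd(92, 110) = 2, gcd(94, 110) = 2, gcd(95, 110) = 5, gcd(96, 110) = 2, gcd(98, 110) = 2, gcd(99, 110) = 11, gcd(100, 110) = 10, gcd(102, 110) = 2, gcd(104, 110) = 2, gcd(105, 110) = 5, gcd(106, 110) = 2, gcd(108, 110) = 2.
All other a ∈ {1, ..., 109} have gcd(a, 110) = 1 and are units. So the nonzero zero-divisors are exactly the 69 values of a appearing in this scan.

Final answer: nonzero zero-divisors of Z/110Z = {2, 4, 5, 6, 8, 10, 11, 12, 14, 15, 16, 18, 20, 22, 24, 25, 26, 28, 30, 32, 33, 34, 35, 36, 38, 40, 42, 44, 45, 46, 48, 50, 52, 54, 55, 56, 58, 60, 62, 64, 65, 66, 68, 70, 72, 74, 75, 76, 77, 78, 80, 82, 84, 85, 86, 88, 90, 92, 94, 95, 96, 98, 99, 100, 102, 104, 105, 106, 108}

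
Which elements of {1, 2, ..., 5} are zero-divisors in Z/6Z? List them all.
An element a ∈ Z/6Z (with a ≠ 0) is a zero-divisor iff gcd(a, 6) > 1 (because a is a unit precisely when gcd(a, n) = 1, and in Z/nZ every nonzero, non-unit element is a zero-divisor). Scan a = 1, ..., 5 and keep those with gcd(a, 6) > 1:
  gcd(2, 6) = 2, gcd(3, 6) = 3, gcd(4, 6) = 2.
All other a ∈ {1, ..., 5} have gcd(a, 6) = 1 and are units. So the nonzero zero-divisors are exactly the 3 values of a appearing in this scan.

Final answer: nonzero zero-divisors of Z/6Z = {2, 3, 4}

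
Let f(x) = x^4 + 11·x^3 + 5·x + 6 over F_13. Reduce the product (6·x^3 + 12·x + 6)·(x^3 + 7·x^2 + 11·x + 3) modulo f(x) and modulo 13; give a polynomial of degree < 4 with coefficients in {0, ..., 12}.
Multiply as integer polynomials: a · b = 6·x^6 + 42·x^5 + 78·x^4 + 108·x^3 + 174·x^2 + 102·x + 18. Reducing coefficients mod 13: a · b ≡ 6·x^6 + 3·x^5 + 4·x^3 + 5·x^2 + 11·x + 5. Now divide by f(x) = x^4 + 11·x^3 + 5·x + 6 in F_13[x], eliminating the leading term at each step:
  leading term 6·x^6: subtract (6·x^2)·f(x) = 6·x^6 + x^5 + 4·x^3 + 10·x^2, leaving 2·x^5 + 8·x^2 + 11·x + 5 (coefficients mod 13)
  leading term 2·x^5: subtract (2·x)·f(x) = 2·x^5 + 9·x^4 + 10·x^2 + 12·x, leaving 4·x^4 + 11·x^2 + 12·x + 5 (coefficients mod 13)
  leading term 4·x^4: subtract (4)·f(x) = 4·x^4 + 5·x^3 + 7·x + 11, leaving 8·x^3 + 11·x^2 + 5·x + 7 (coefficients mod 13)
The degree is now < 4, so this is the remainder. Hence a · b ≡ 8·x^3 + 11·x^2 + 5·x + 7 in F_13[x]/(f).

Final answer: a · b ≡ 8·x^3 + 11·x^2 + 5·x + 7 (mod f(x))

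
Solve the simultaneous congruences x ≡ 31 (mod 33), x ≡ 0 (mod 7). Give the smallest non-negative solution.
x ≡ 196 (mod 231); the representative in [0, 231) is 196

The moduli 33, 7 are pairwise coprime, so by the CRT there is a unique solution mod 33·7 = 231.
Solve by successive substitution. Start with x ≡ 31 (mod 33).
  Combine with x ≡ 0 (mod 7): write x = 31 + 33·t and require 31 + 33·t ≡ 0 (mod 7), i.e. 33·t ≡ 0 − 31 ≡ 4 (mod 7). Since 33^(−1) ≡ 3 (mod 7) (33 ≡ 5 (mod 7)), t ≡ 3·4 ≡ 5 (mod 7). So x ≡ 31 + 33·5 = 196 (mod 231).
Unique solution in [0, 231): x = 196.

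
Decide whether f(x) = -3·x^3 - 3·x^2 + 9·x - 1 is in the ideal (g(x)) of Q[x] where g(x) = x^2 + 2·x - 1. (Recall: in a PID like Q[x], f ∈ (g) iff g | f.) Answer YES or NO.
NO

In Q[x] the ideal (g) consists of all multiples of g, so f ∈ (g) iff g | f, i.e. iff the remainder of f on division by g is 0. Divide f by g (g is monic, so eliminate the leading term of the running remainder at each step):
  leading term -3·x^3: subtract (-3·x)·g(x) = -3·x^3 - 6·x^2 + 3·x, leaving 3·x^2 + 6·x - 1
  leading term 3·x^2: subtract (3)·g(x) = 3·x^2 + 6·x - 3, leaving 2
The remainder r(x) = 2 ≠ 0 (and deg r < deg g), so g ∤ f, i.e. f ∉ (g).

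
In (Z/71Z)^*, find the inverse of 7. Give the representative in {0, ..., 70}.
7^(−1) ≡ 61 (mod 71)

Apply the extended Euclidean algorithm to (71, 7), tracking rows (r, s, t) with s·71 + t·7 = r. Each division r_prev = q·r_cur + r_new produces the new row as (previous row) − q·(current row):
  row A: (71, 1, 0)   [1·71 + 0·7 = 71]
  row B: (7, 0, 1)   [0·71 + 1·7 = 7]
  71 = 10·7 + 1   → row C = row A − 10·row B = (1, 1, −10)   [check: 1·71 − 10·7 = 1]
  7 = 7·1 + 0   → remainder 0, stop. gcd = 1 (last nonzero row C).
The gcd is 1, so 7 is invertible mod 71. The last nonzero row gives 1·71 − 10·7 = 1, so t = −10. So 7^(−1) ≡ −10 ≡ 61 (mod 71). Verify: 7 · 61 = 427 ≡ 1 (mod 71). ✓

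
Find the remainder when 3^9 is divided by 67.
Use repeated squaring. Binary(9) = 1001. Walk through the bits of the exponent 9 left-to-right: at each bit after the leading one, square the running value, then multiply by 3 if the bit is 1 (always reducing mod 67):
  bit 1 = 1 (leading): start with 3.
  bit 2 = 0: square 3^2 = 9 (mod 67).
  bit 3 = 0: square 9^2 = 81 ≡ 14 (mod 67).
  bit 4 = 1: square 14^2 = 196 ≡ 62; bit is 1, so multiply 62·3 = 186 ≡ 52 (mod 67).
Final value: 3^9 ≡ 52 (mod 67).

Final answer: 52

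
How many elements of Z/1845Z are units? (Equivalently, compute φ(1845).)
An element a ∈ Z/1845Z is a unit iff gcd(a, 1845) = 1, so the number of units is φ(1845). φ is multiplicative, with φ(p^e) = p^e − p^(e−1). Factorise 1845 = 3^2 · 5 · 41. Then
  φ(1845) = (3^2 − 3^1) · (5 − 1) · (41 − 1) = 6 · 4 · 40 = 960.

Final answer: Z/1845Z has φ(1845) = 960 units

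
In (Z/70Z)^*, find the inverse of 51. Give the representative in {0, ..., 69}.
51^(−1) ≡ 11 (mod 70)

Apply the extended Euclidean algorithm to (70, 51), tracking rows (r, s, t) with s·70 + t·51 = r. Each division r_prev = q·r_cur + r_new produces the new row as (previous row) − q·(current row):
  row A: (70, 1, 0)   [1·70 + 0·51 = 70]
  row B: (51, 0, 1)   [0·70 + 1·51 = 51]
  70 = 1·51 + 19   → row C = row A − 1·row B = (19, 1, −1)   [check: 1·70 − 1·51 = 19]
  51 = 2·19 + 13   → row D = row B − 2·row C = (13, −2, 3)   [check: −2·70 + 3·51 = 13]
  19 = 1·13 + 6   → row E = row C − 1·row D = (6, 3, −4)   [check: 3·70 − 4·51 = 6]
  13 = 2·6 + 1   → row F = row D − 2·row E = (1, −8, 11)   [check: −8·70 + 11·51 = 1]
  6 = 6·1 + 0   → remainder 0, stop. gcd = 1 (last nonzero row F).
The gcd is 1, so 51 is invertible mod 70. The last nonzero row gives −8·70 + 11·51 = 1, so t = 11. So 51^(−1) ≡ 11 (mod 70). Verify: 51 · 11 = 561 ≡ 1 (mod 70). ✓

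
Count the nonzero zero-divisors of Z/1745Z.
Z/1745Z has 352 nonzero zero-divisors

In Z/1745Z each nonzero element is either a unit (gcd with 1745 is 1) or a zero-divisor (gcd > 1). The number of units is φ(1745): factorise 1745 = 5 · 349, so φ(1745) = (5 − 1) · (349 − 1) = 4 · 348 = 1392. The nonzero elements number 1745 − 1 = 1744. Hence the nonzero zero-divisors number 1744 − 1392 = 352.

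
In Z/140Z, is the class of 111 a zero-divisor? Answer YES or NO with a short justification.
gcd(111, 140) = 1, so 111 is a unit in Z/140Z (it has a multiplicative inverse). A unit cannot be a zero-divisor: if 111·b ≡ 0 then multiplying both sides by 111^(−1) gives b ≡ 0. So 111 is not a zero-divisor.

Final answer: NO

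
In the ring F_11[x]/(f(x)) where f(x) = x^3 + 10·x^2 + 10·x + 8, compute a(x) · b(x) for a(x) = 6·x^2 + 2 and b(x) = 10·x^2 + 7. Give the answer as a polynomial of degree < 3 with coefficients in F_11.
Multiply as integer polynomials: a · b = 60·x^4 + 62·x^2 + 14. Reducing coefficients mod 11: a · b ≡ 5·x^4 + 7·x^2 + 3. Now divide by f(x) = x^3 + 10·x^2 + 10·x + 8 in F_11[x], eliminating the leading term at each step:
  leading term 5·x^4: subtract (5·x)·f(x) = 5·x^4 + 6·x^3 + 6·x^2 + 7·x, leaving 5·x^3 + x^2 + 4·x + 3 (coefficients mod 11)
  leading term 5·x^3: subtract (5)·f(x) = 5·x^3 + 6·x^2 + 6·x + 7, leaving 6·x^2 + 9·x + 7 (coefficients mod 11)
The degree is now < 3, so this is the remainder. Hence a · b ≡ 6·x^2 + 9·x + 7 in F_11[x]/(f).

Final answer: a · b ≡ 6·x^2 + 9·x + 7 (mod f(x))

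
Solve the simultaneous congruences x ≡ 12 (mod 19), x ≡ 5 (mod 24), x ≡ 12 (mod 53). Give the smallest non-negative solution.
The moduli 19, 24, 53 are pairwise coprime, so by the CRT there is a unique solution mod 19·24·53 = 24168.
Solve by successive substitution. Start with x ≡ 12 (mod 19).
  Combine with x ≡ 5 (mod 24): write x = 12 + 19·t and require 12 + 19·t ≡ 5 (mod 24), i.e. 19·t ≡ 5 − 12 ≡ 17 (mod 24). Since 19^(−1) ≡ 19 (mod 24), t ≡ 19·17 ≡ 11 (mod 24). So x ≡ 12 + 19·11 = 221 (mod 456).
  Combine with x ≡ 12 (mod 53): write x = 221 + 456·t and require 221 + 456·t ≡ 12 (mod 53), i.e. 456·t ≡ 12 − 221 ≡ 3 (mod 53). Since 456^(−1) ≡ 5 (mod 53) (456 ≡ 32 (mod 53)), t ≡ 5·3 ≡ 15 (mod 53). So x ≡ 221 + 456·15 = 7061 (mod 24168).
Unique solution in [0, 24168): x = 7061.

Final answer: x ≡ 7061 (mod 24168); the representative in [0, 24168) is 7061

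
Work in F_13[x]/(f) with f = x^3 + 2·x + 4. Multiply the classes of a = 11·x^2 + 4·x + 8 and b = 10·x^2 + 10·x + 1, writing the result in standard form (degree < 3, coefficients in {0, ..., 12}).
a · b ≡ 2·x^2 + 7·x + 6 (mod f(x))

Multiply as integer polynomials: a · b = 110·x^4 + 150·x^3 + 131·x^2 + 84·x + 8. Reducing coefficients mod 13: a · b ≡ 6·x^4 + 7·x^3 + x^2 + 6·x + 8. Now divide by f(x) = x^3 + 2·x + 4 in F_13[x], eliminating the leading term at each step:
  leading term 6·x^4: subtract (6·x)·f(x) = 6·x^4 + 12·x^2 + 11·x, leaving 7·x^3 + 2·x^2 + 8·x + 8 (coefficients mod 13)
  leading term 7·x^3: subtract (7)·f(x) = 7·x^3 + x + 2, leaving 2·x^2 + 7·x + 6 (coefficients mod 13)
The degree is now < 3, so this is the remainder. Hence a · b ≡ 2·x^2 + 7·x + 6 in F_13[x]/(f).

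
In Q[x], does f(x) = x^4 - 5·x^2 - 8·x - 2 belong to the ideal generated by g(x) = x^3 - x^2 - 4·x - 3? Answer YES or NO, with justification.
NO

In Q[x] the ideal (g) consists of all multiples of g, so f ∈ (g) iff g | f, i.e. iff the remainder of f on division by g is 0. Divide f by g (g is monic, so eliminate the leading term of the running remainder at each step):
  leading term x^4: subtract (x)·g(x) = x^4 - x^3 - 4·x^2 - 3·x, leaving x^3 - x^2 - 5·x - 2
  leading term x^3: subtract (1)·g(x) = x^3 - x^2 - 4·x - 3, leaving 1 - x
The remainder r(x) = 1 - x ≠ 0 (and deg r < deg g), so g ∤ f, i.e. f ∉ (g).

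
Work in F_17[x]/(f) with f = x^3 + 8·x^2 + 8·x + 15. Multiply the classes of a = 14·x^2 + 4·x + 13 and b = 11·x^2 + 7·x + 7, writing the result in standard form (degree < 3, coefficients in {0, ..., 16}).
a · b ≡ 5·x^2 + x + 2 (mod f(x))

Multiply as integer polynomials: a · b = 154·x^4 + 142·x^3 + 269·x^2 + 119·x + 91. Reducing coefficients mod 17: a · b ≡ x^4 + 6·x^3 + 14·x^2 + 6. Now divide by f(x) = x^3 + 8·x^2 + 8·x + 15 in F_17[x], eliminating the leading term at each step:
  leading term x^4: subtract (x)·f(x) = x^4 + 8·x^3 + 8·x^2 + 15·x, leaving 15·x^3 + 6·x^2 + 2·x + 6 (coefficients mod 17)
  leading term 15·x^3: subtract (15)·f(x) = 15·x^3 + x^2 + x + 4, leaving 5·x^2 + x + 2 (coefficients mod 17)
The degree is now < 3, so this is the remainder. Hence a · b ≡ 5·x^2 + x + 2 in F_17[x]/(f).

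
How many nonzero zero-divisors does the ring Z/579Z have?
Z/579Z has 194 nonzero zero-divisors

In Z/579Z each nonzero element is either a unit (gcd with 579 is 1) or a zero-divisor (gcd > 1). The number of units is φ(579): factorise 579 = 3 · 193, so φ(579) = (3 − 1) · (193 − 1) = 2 · 192 = 384. The nonzero elements number 579 − 1 = 578. Hence the nonzero zero-divisors number 578 − 384 = 194.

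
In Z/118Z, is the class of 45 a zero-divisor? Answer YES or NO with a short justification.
NO

gcd(45, 118) = 1, so 45 is a unit in Z/118Z (it has a multiplicative inverse). A unit cannot be a zero-divisor: if 45·b ≡ 0 then multiplying both sides by 45^(−1) gives b ≡ 0. So 45 is not a zero-divisor.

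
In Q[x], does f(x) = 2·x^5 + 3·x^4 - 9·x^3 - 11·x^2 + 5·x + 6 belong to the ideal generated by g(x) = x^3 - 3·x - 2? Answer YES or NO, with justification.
NO

In Q[x] the ideal (g) consists of all multiples of g, so f ∈ (g) iff g | f, i.e. iff the remainder of f on division by g is 0. Divide f by g (g is monic, so eliminate the leading term of the running remainder at each step):
  leading term 2·x^5: subtract (2·x^2)·g(x) = 2·x^5 - 6·x^3 - 4·x^2, leaving 3·x^4 - 3·x^3 - 7·x^2 + 5·x + 6
  leading term 3·x^4: subtract (3·x)·g(x) = 3·x^4 - 9·x^2 - 6·x, leaving -3·x^3 + 2·x^2 + 11·x + 6
  leading term -3·x^3: subtract (-3)·g(x) = -3·x^3 + 9·x + 6, leaving 2·x^2 + 2·x
The remainder r(x) = 2·x^2 + 2·x ≠ 0 (and deg r < deg g), so g ∤ f, i.e. f ∉ (g).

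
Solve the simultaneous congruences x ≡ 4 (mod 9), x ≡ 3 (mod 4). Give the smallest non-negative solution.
The moduli 9, 4 are pairwise coprime, so by the CRT there is a unique solution mod 9·4 = 36.
Solve by successive substitution. Start with x ≡ 4 (mod 9).
  Combine with x ≡ 3 (mod 4): write x = 4 + 9·t and require 4 + 9·t ≡ 3 (mod 4), i.e. 9·t ≡ 3 − 4 ≡ 3 (mod 4). Since 9^(−1) ≡ 1 (mod 4) (9 ≡ 1 (mod 4)), t ≡ 1·3 ≡ 3 (mod 4). So x ≡ 4 + 9·3 = 31 (mod 36).
Unique solution in [0, 36): x = 31.

Final answer: x ≡ 31 (mod 36); the representative in [0, 36) is 31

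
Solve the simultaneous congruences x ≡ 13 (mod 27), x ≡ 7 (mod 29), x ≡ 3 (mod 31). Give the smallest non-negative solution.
The moduli 27, 29, 31 are pairwise coprime, so by the CRT there is a unique solution mod 27·29·31 = 24273.
Solve by successive substitution. Start with x ≡ 13 (mod 27).
  Combine with x ≡ 7 (mod 29): write x = 13 + 27·t and require 13 + 27·t ≡ 7 (mod 29), i.e. 27·t ≡ 7 − 13 ≡ 23 (mod 29). Since 27^(−1) ≡ 14 (mod 29), t ≡ 14·23 ≡ 3 (mod 29). So x ≡ 13 + 27·3 = 94 (mod 783).
  Combine with x ≡ 3 (mod 31): write x = 94 + 783·t and require 94 + 783·t ≡ 3 (mod 31), i.e. 783·t ≡ 3 − 94 ≡ 2 (mod 31). Since 783^(−1) ≡ 4 (mod 31) (783 ≡ 8 (mod 31)), t ≡ 4·2 ≡ 8 (mod 31). So x ≡ 94 + 783·8 = 6358 (mod 24273).
Unique solution in [0, 24273): x = 6358.

Final answer: x ≡ 6358 (mod 24273); the representative in [0, 24273) is 6358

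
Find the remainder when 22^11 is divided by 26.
16

Use repeated squaring. Binary(11) = 1011. Walk through the bits of the exponent 11 left-to-right: at each bit after the leading one, square the running value, then multiply by 22 if the bit is 1 (always reducing mod 26):
  bit 1 = 1 (leading): start with 22.
  bit 2 = 0: square 22^2 = 484 ≡ 16 (mod 26).
  bit 3 = 1: square 16^2 = 256 ≡ 22; bit is 1, so multiply 22·22 = 484 ≡ 16 (mod 26).
  bit 4 = 1: square 16^2 = 256 ≡ 22; bit is 1, so multiply 22·22 = 484 ≡ 16 (mod 26).
Final value: 22^11 ≡ 16 (mod 26).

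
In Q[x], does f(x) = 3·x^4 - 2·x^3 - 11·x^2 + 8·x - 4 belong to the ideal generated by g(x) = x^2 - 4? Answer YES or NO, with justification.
YES

In Q[x] the ideal (g) consists of all multiples of g, so f ∈ (g) iff g | f, i.e. iff the remainder of f on division by g is 0. Divide f by g (g is monic, so eliminate the leading term of the running remainder at each step):
  leading term 3·x^4: subtract (3·x^2)·g(x) = 3·x^4 - 12·x^2, leaving -2·x^3 + x^2 + 8·x - 4
  leading term -2·x^3: subtract (-2·x)·g(x) = -2·x^3 + 8·x, leaving x^2 - 4
  leading term x^2: subtract (1)·g(x) = x^2 - 4, leaving 0
The remainder is 0, so f(x) = g(x) · h(x) with h(x) = 3·x^2 - 2·x + 1. Hence g | f, i.e. f ∈ (g).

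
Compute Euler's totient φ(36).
φ is multiplicative, with φ(p^e) = p^e − p^(e−1). Factorise 36 = 2^2 · 3^2. Then
  φ(36) = (2^2 − 2^1) · (3^2 − 3^1) = 2 · 6 = 12.

Final answer: φ(36) = 12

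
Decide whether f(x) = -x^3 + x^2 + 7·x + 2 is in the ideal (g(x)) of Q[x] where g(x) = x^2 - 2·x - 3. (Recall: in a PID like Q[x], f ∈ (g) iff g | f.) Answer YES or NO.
NO

In Q[x] the ideal (g) consists of all multiples of g, so f ∈ (g) iff g | f, i.e. iff the remainder of f on division by g is 0. Divide f by g (g is monic, so eliminate the leading term of the running remainder at each step):
  leading term -x^3: subtract (-x)·g(x) = -x^3 + 2·x^2 + 3·x, leaving -x^2 + 4·x + 2
  leading term -x^2: subtract (-1)·g(x) = -x^2 + 2·x + 3, leaving 2·x - 1
The remainder r(x) = 2·x - 1 ≠ 0 (and deg r < deg g), so g ∤ f, i.e. f ∉ (g).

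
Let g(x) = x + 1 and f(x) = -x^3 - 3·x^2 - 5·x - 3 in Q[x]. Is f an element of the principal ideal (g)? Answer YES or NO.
YES

In Q[x] the ideal (g) consists of all multiples of g, so f ∈ (g) iff g | f, i.e. iff the remainder of f on division by g is 0. Divide f by g (g is monic, so eliminate the leading term of the running remainder at each step):
  leading term -x^3: subtract (-x^2)·g(x) = -x^3 - x^2, leaving -2·x^2 - 5·x - 3
  leading term -2·x^2: subtract (-2·x)·g(x) = -2·x^2 - 2·x, leaving -3·x - 3
  leading term -3·x: subtract (-3)·g(x) = -3·x - 3, leaving 0
The remainder is 0, so f(x) = g(x) · h(x) with h(x) = -x^2 - 2·x - 3. Hence g | f, i.e. f ∈ (g).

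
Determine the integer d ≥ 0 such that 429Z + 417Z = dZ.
In the PID Z, (a, b) is generated by gcd(a, b). Compute gcd(429, 417) with the extended Euclidean algorithm, tracking rows (r, s, t) with s·429 + t·417 = r:
  row A: (429, 1, 0)   [1·429 + 0·417 = 429]
  row B: (417, 0, 1)   [0·429 + 1·417 = 417]
  429 = 1·417 + 12   → row C = row A − 1·row B = (12, 1, −1)   [check: 1·429 − 1·417 = 12]
  417 = 34·12 + 9   → row D = row B − 34·row C = (9, −34, 35)   [check: −34·429 + 35·417 = 9]
  12 = 1·9 + 3   → row E = row C − 1·row D = (3, 35, −36)   [check: 35·429 − 36·417 = 3]
  9 = 3·3 + 0   → remainder 0, stop. gcd = 3 (last nonzero row E).
So gcd(429, 417) = 3, with Bézout identity 35·429 − 36·417 = 3. Containment (⊇): the Bézout identity exhibits 3 as an element of (429, 417), giving (3) ⊆ (429, 417). Containment (⊆): since 3 | 429 and 3 | 417 (429 = 3·143, 417 = 3·139), every Z-linear combination of 429 and 417 is divisible by 3, so (429, 417) ⊆ (3). Therefore (429, 417) = (3), d = 3.

Final answer: (429, 417) = (3); d = 3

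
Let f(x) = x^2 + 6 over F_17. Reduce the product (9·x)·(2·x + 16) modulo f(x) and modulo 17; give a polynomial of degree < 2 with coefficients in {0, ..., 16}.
Multiply as integer polynomials: a · b = 18·x^2 + 144·x. Reducing coefficients mod 17: a · b ≡ x^2 + 8·x. Now divide by f(x) = x^2 + 6 in F_17[x], eliminating the leading term at each step:
  leading term x^2: subtract (1)·f(x) = x^2 + 6, leaving 8·x + 11 (coefficients mod 17)
The degree is now < 2, so this is the remainder. Hence a · b ≡ 8·x + 11 in F_17[x]/(f).

Final answer: a · b ≡ 8·x + 11 (mod f(x))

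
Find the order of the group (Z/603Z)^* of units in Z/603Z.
|(Z/603Z)^*| = 396

(Z/603Z)^* consists of the classes a with gcd(a, 603) = 1, so its order is φ(603). φ is multiplicative, with φ(p^e) = p^e − p^(e−1). Factorise 603 = 3^2 · 67. Then
  φ(603) = (3^2 − 3^1) · (67 − 1) = 6 · 66 = 396.
Thus |(Z/603Z)^*| = 396.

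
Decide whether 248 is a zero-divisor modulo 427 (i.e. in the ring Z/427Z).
gcd(248, 427) = 1, so 248 is a unit in Z/427Z (it has a multiplicative inverse). A unit cannot be a zero-divisor: if 248·b ≡ 0 then multiplying both sides by 248^(−1) gives b ≡ 0. So 248 is not a zero-divisor.

Final answer: NO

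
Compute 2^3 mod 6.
2

Use repeated squaring. Binary(3) = 11. Walk through the bits of the exponent 3 left-to-right: at each bit after the leading one, square the running value, then multiply by 2 if the bit is 1 (always reducing mod 6):
  bit 1 = 1 (leading): start with 2.
  bit 2 = 1: square 2^2 = 4; bit is 1, so multiply 4·2 = 8 ≡ 2 (mod 6).
Final value: 2^3 ≡ 2 (mod 6).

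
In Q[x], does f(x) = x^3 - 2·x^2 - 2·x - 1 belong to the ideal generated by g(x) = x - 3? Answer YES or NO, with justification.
NO

In Q[x] the ideal (g) consists of all multiples of g, so f ∈ (g) iff g | f, i.e. iff the remainder of f on division by g is 0. Divide f by g (g is monic, so eliminate the leading term of the running remainder at each step):
  leading term x^3: subtract (x^2)·g(x) = x^3 - 3·x^2, leaving x^2 - 2·x - 1
  leading term x^2: subtract (x)·g(x) = x^2 - 3·x, leaving x - 1
  leading term x: subtract (1)·g(x) = x - 3, leaving 2
The remainder r(x) = 2 ≠ 0 (and deg r < deg g), so g ∤ f, i.e. f ∉ (g).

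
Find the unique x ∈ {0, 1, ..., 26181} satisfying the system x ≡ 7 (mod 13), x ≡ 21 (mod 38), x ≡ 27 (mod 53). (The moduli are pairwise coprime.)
The moduli 13, 38, 53 are pairwise coprime, so by the CRT there is a unique solution mod 13·38·53 = 26182.
Solve by successive substitution. Start with x ≡ 7 (mod 13).
  Combine with x ≡ 21 (mod 38): write x = 7 + 13·t and require 7 + 13·t ≡ 21 (mod 38), i.e. 13·t ≡ 21 − 7 ≡ 14 (mod 38). Since 13^(−1) ≡ 3 (mod 38), t ≡ 3·14 ≡ 4 (mod 38). So x ≡ 7 + 13·4 = 59 (mod 494).
  Combine with x ≡ 27 (mod 53): write x = 59 + 494·t and require 59 + 494·t ≡ 27 (mod 53), i.e. 494·t ≡ 27 − 59 ≡ 21 (mod 53). Since 494^(−1) ≡ 25 (mod 53) (494 ≡ 17 (mod 53)), t ≡ 25·21 ≡ 48 (mod 53). So x ≡ 59 + 494·48 = 23771 (mod 26182).
Unique solution in [0, 26182): x = 23771.

Final answer: x ≡ 23771 (mod 26182); the representative in [0, 26182) is 23771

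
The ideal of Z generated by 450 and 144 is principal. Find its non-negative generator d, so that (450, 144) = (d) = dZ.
(450, 144) = (18); d = 18

In the PID Z, (a, b) is generated by gcd(a, b). Compute gcd(450, 144) with the extended Euclidean algorithm, tracking rows (r, s, t) with s·450 + t·144 = r:
  row A: (450, 1, 0)   [1·450 + 0·144 = 450]
  row B: (144, 0, 1)   [0·450 + 1·144 = 144]
  450 = 3·144 + 18   → row C = row A − 3·row B = (18, 1, −3)   [check: 1·450 − 3·144 = 18]
  144 = 8·18 + 0   → remainder 0, stop. gcd = 18 (last nonzero row C).
So gcd(450, 144) = 18, with Bézout identity 1·450 − 3·144 = 18. Containment (⊇): the Bézout identity exhibits 18 as an element of (450, 144), giving (18) ⊆ (450, 144). Containment (⊆): since 18 | 450 and 18 | 144 (450 = 18·25, 144 = 18·8), every Z-linear combination of 450 and 144 is divisible by 18, so (450, 144) ⊆ (18). Therefore (450, 144) = (18), d = 18.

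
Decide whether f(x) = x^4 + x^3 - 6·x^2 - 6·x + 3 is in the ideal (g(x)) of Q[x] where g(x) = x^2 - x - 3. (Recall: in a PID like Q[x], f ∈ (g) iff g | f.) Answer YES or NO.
NO

In Q[x] the ideal (g) consists of all multiples of g, so f ∈ (g) iff g | f, i.e. iff the remainder of f on division by g is 0. Divide f by g (g is monic, so eliminate the leading term of the running remainder at each step):
  leading term x^4: subtract (x^2)·g(x) = x^4 - x^3 - 3·x^2, leaving 2·x^3 - 3·x^2 - 6·x + 3
  leading term 2·x^3: subtract (2·x)·g(x) = 2·x^3 - 2·x^2 - 6·x, leaving 3 - x^2
  leading term -x^2: subtract (-1)·g(x) = -x^2 + x + 3, leaving -x
The remainder r(x) = -x ≠ 0 (and deg r < deg g), so g ∤ f, i.e. f ∉ (g).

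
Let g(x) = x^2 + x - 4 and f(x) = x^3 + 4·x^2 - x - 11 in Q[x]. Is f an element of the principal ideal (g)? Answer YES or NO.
In Q[x] the ideal (g) consists of all multiples of g, so f ∈ (g) iff g | f, i.e. iff the remainder of f on division by g is 0. Divide f by g (g is monic, so eliminate the leading term of the running remainder at each step):
  leading term x^3: subtract (x)·g(x) = x^3 + x^2 - 4·x, leaving 3·x^2 + 3·x - 11
  leading term 3·x^2: subtract (3)·g(x) = 3·x^2 + 3·x - 12, leaving 1
The remainder r(x) = 1 ≠ 0 (and deg r < deg g), so g ∤ f, i.e. f ∉ (g).

Final answer: NO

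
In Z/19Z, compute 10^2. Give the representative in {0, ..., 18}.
5

Use repeated squaring. Binary(2) = 10. Walk through the bits of the exponent 2 left-to-right: at each bit after the leading one, square the running value, then multiply by 10 if the bit is 1 (always reducing mod 19):
  bit 1 = 1 (leading): start with 10.
  bit 2 = 0: square 10^2 = 100 ≡ 5 (mod 19).
Final value: 10^2 ≡ 5 (mod 19).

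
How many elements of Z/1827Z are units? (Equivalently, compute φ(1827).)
An element a ∈ Z/1827Z is a unit iff gcd(a, 1827) = 1, so the number of units is φ(1827). φ is multiplicative, with φ(p^e) = p^e − p^(e−1). Factorise 1827 = 3^2 · 7 · 29. Then
  φ(1827) = (3^2 − 3^1) · (7 − 1) · (29 − 1) = 6 · 6 · 28 = 1008.

Final answer: Z/1827Z has φ(1827) = 1008 units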